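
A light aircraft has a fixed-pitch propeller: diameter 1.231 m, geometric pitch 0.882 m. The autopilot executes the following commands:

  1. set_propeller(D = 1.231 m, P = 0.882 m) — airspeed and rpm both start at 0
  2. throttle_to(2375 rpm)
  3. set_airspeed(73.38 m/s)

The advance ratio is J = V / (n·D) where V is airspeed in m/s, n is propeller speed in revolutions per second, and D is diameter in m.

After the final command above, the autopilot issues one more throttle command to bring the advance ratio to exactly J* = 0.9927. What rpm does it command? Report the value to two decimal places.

set_propeller: D = 1.231 m, P = 0.882 m (p = P/D = 0.716491); state ← (V=0, rpm=0)
throttle_to(2375): rpm ← 2375
set_airspeed(73.38): V ← 73.38 m/s
final state: V = 73.38 m/s, rpm = 2375 → n = rpm/60 = 39.583333 rev/s
target J* = 0.9927; solve J* = V/(n·D) for n: n = V/(J*·D) = 73.38/(0.9927 × 1.231) = 60.048427 rev/s
rpm = 60·n = 3602.905598

rpm = 3602.91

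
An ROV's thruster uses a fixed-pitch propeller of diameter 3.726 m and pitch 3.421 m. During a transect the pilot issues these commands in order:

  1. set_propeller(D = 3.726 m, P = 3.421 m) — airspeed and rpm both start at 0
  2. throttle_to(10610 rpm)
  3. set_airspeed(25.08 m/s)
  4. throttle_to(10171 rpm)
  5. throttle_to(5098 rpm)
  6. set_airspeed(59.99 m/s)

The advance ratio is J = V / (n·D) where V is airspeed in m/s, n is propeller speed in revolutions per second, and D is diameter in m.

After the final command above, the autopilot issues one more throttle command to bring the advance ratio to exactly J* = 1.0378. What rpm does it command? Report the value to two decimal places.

set_propeller: D = 3.726 m, P = 3.421 m (p = P/D = 0.918143); state ← (V=0, rpm=0)
throttle_to(10610): rpm ← 10610
set_airspeed(25.08): V ← 25.08 m/s
throttle_to(10171): rpm ← 10171
throttle_to(5098): rpm ← 5098
set_airspeed(59.99): V ← 59.99 m/s
final state: V = 59.99 m/s, rpm = 5098 → n = rpm/60 = 84.966667 rev/s
target J* = 1.0378; solve J* = V/(n·D) for n: n = V/(J*·D) = 59.99/(1.0378 × 3.726) = 15.513948 rev/s
rpm = 60·n = 930.836909

rpm = 930.84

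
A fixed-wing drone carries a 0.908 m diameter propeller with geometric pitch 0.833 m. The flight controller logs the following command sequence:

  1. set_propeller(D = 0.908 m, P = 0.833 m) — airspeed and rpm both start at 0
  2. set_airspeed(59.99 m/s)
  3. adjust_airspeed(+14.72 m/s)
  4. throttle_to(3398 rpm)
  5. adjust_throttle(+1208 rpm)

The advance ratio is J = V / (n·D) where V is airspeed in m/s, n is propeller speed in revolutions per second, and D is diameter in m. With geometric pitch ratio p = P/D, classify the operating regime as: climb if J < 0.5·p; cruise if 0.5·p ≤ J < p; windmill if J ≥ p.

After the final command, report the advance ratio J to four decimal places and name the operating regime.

set_propeller: D = 0.908 m, P = 0.833 m (p = P/D = 0.917401); state ← (V=0, rpm=0)
set_airspeed(59.99): V ← 59.99 m/s
adjust_airspeed(+14.72): V ← 59.99 +14.72 = 74.71 m/s
throttle_to(3398): rpm ← 3398
adjust_throttle(+1208): rpm ← 3398 +1208 = 4606
final state: V = 74.71 m/s, rpm = 4606 → n = rpm/60 = 76.766667 rev/s
J = V / (n·D) = 74.71 / (76.766667 × 0.908) = 1.071816
regime bands: climb J<0.4587 | cruise [0.4587, 0.9174) | windmill J≥0.9174
J = 1.0718 → windmill

J = 1.0718, regime = windmill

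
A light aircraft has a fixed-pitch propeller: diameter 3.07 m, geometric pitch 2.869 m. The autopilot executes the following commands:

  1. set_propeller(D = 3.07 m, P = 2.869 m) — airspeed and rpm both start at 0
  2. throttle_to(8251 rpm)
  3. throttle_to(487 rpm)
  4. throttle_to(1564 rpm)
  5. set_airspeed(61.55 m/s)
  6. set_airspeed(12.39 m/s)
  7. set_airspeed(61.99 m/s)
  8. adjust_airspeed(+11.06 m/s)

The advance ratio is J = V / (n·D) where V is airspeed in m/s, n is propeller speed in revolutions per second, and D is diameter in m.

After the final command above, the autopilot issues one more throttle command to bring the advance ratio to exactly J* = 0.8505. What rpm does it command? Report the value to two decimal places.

set_propeller: D = 3.07 m, P = 2.869 m (p = P/D = 0.934528); state ← (V=0, rpm=0)
throttle_to(8251): rpm ← 8251
throttle_to(487): rpm ← 487
throttle_to(1564): rpm ← 1564
set_airspeed(61.55): V ← 61.55 m/s
set_airspeed(12.39): V ← 12.39 m/s
set_airspeed(61.99): V ← 61.99 m/s
adjust_airspeed(+11.06): V ← 61.99 +11.06 = 73.05 m/s
final state: V = 73.05 m/s, rpm = 1564 → n = rpm/60 = 26.066667 rev/s
target J* = 0.8505; solve J* = V/(n·D) for n: n = V/(J*·D) = 73.05/(0.8505 × 3.07) = 27.977411 rev/s
rpm = 60·n = 1678.644675

rpm = 1678.64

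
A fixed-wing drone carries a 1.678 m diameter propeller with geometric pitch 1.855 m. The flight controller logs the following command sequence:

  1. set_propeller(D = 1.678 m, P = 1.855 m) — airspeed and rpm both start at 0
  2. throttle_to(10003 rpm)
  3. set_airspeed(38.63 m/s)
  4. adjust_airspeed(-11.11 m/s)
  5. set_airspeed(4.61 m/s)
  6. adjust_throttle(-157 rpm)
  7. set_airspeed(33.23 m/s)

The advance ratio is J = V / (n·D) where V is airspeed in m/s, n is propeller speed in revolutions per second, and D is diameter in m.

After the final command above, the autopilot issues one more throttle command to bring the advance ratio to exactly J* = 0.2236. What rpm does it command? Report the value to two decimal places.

rpm = 5313.95

set_propeller: D = 1.678 m, P = 1.855 m (p = P/D = 1.105483); state ← (V=0, rpm=0)
throttle_to(10003): rpm ← 10003
set_airspeed(38.63): V ← 38.63 m/s
adjust_airspeed(-11.11): V ← 38.63 -11.11 = 27.52 m/s
set_airspeed(4.61): V ← 4.61 m/s
adjust_throttle(-157): rpm ← 10003 -157 = 9846
set_airspeed(33.23): V ← 33.23 m/s
final state: V = 33.23 m/s, rpm = 9846 → n = rpm/60 = 164.100000 rev/s
target J* = 0.2236; solve J* = V/(n·D) for n: n = V/(J*·D) = 33.23/(0.2236 × 1.678) = 88.565909 rev/s
rpm = 60·n = 5313.954554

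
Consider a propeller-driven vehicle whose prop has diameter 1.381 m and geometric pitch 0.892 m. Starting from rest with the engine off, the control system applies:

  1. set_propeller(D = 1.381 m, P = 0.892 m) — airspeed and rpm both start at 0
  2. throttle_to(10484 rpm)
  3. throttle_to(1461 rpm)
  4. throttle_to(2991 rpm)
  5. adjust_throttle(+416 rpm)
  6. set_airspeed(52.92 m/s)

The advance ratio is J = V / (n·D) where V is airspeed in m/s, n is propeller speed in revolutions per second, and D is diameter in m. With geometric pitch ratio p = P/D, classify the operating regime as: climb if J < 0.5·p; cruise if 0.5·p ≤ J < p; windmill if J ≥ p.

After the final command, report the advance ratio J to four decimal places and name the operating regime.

set_propeller: D = 1.381 m, P = 0.892 m (p = P/D = 0.645909); state ← (V=0, rpm=0)
throttle_to(10484): rpm ← 10484
throttle_to(1461): rpm ← 1461
throttle_to(2991): rpm ← 2991
adjust_throttle(+416): rpm ← 2991 +416 = 3407
set_airspeed(52.92): V ← 52.92 m/s
final state: V = 52.92 m/s, rpm = 3407 → n = rpm/60 = 56.783333 rev/s
J = V / (n·D) = 52.92 / (56.783333 × 1.381) = 0.674847
regime bands: climb J<0.3230 | cruise [0.3230, 0.6459) | windmill J≥0.6459
J = 0.6748 → windmill

J = 0.6748, regime = windmill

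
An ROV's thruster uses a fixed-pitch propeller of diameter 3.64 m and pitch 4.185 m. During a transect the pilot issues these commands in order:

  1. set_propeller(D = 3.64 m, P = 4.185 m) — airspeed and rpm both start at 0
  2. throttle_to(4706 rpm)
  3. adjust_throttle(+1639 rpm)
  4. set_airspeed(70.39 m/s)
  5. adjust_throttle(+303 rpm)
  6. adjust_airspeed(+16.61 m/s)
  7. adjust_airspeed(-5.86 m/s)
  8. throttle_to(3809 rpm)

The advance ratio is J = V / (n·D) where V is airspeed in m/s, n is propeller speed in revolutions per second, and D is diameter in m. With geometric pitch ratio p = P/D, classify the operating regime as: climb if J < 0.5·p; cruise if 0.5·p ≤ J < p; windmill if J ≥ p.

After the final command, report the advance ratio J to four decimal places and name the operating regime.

J = 0.3511, regime = climb

set_propeller: D = 3.64 m, P = 4.185 m (p = P/D = 1.149725); state ← (V=0, rpm=0)
throttle_to(4706): rpm ← 4706
adjust_throttle(+1639): rpm ← 4706 +1639 = 6345
set_airspeed(70.39): V ← 70.39 m/s
adjust_throttle(+303): rpm ← 6345 +303 = 6648
adjust_airspeed(+16.61): V ← 70.39 +16.61 = 87 m/s
adjust_airspeed(-5.86): V ← 87 -5.86 = 81.14 m/s
throttle_to(3809): rpm ← 3809
final state: V = 81.14 m/s, rpm = 3809 → n = rpm/60 = 63.483333 rev/s
J = V / (n·D) = 81.14 / (63.483333 × 3.64) = 0.351135
regime bands: climb J<0.5749 | cruise [0.5749, 1.1497) | windmill J≥1.1497
J = 0.3511 → climb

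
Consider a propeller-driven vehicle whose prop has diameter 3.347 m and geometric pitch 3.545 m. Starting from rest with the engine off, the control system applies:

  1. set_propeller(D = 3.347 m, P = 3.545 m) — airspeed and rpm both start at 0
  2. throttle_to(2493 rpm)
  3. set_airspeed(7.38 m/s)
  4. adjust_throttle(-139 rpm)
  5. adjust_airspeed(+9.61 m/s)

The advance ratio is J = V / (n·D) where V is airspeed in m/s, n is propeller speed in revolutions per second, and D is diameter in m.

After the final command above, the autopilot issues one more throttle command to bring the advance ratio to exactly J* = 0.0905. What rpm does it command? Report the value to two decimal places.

rpm = 3365.43

set_propeller: D = 3.347 m, P = 3.545 m (p = P/D = 1.059157); state ← (V=0, rpm=0)
throttle_to(2493): rpm ← 2493
set_airspeed(7.38): V ← 7.38 m/s
adjust_throttle(-139): rpm ← 2493 -139 = 2354
adjust_airspeed(+9.61): V ← 7.38 +9.61 = 16.99 m/s
final state: V = 16.99 m/s, rpm = 2354 → n = rpm/60 = 39.233333 rev/s
target J* = 0.0905; solve J* = V/(n·D) for n: n = V/(J*·D) = 16.99/(0.0905 × 3.347) = 56.090471 rev/s
rpm = 60·n = 3365.428263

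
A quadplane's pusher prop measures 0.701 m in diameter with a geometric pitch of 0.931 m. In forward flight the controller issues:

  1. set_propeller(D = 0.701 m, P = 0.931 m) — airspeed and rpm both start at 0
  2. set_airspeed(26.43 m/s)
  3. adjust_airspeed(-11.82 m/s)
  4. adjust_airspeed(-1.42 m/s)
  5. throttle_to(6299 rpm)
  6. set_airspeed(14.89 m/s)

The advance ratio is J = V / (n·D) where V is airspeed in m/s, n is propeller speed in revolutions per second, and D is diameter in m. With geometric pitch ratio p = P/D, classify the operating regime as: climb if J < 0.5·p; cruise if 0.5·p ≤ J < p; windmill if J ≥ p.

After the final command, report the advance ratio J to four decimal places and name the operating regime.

J = 0.2023, regime = climb

set_propeller: D = 0.701 m, P = 0.931 m (p = P/D = 1.328103); state ← (V=0, rpm=0)
set_airspeed(26.43): V ← 26.43 m/s
adjust_airspeed(-11.82): V ← 26.43 -11.82 = 14.61 m/s
adjust_airspeed(-1.42): V ← 14.61 -1.42 = 13.19 m/s
throttle_to(6299): rpm ← 6299
set_airspeed(14.89): V ← 14.89 m/s
final state: V = 14.89 m/s, rpm = 6299 → n = rpm/60 = 104.983333 rev/s
J = V / (n·D) = 14.89 / (104.983333 × 0.701) = 0.202328
regime bands: climb J<0.6641 | cruise [0.6641, 1.3281) | windmill J≥1.3281
J = 0.2023 → climb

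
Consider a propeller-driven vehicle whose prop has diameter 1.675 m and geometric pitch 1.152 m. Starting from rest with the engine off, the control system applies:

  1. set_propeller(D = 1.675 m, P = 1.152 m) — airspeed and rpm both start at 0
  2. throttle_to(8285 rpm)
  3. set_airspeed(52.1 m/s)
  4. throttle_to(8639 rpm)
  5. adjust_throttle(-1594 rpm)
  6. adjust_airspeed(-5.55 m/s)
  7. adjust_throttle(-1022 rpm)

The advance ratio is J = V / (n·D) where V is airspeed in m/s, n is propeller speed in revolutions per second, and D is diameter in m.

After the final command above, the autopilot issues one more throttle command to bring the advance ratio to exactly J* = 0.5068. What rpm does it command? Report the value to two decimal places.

set_propeller: D = 1.675 m, P = 1.152 m (p = P/D = 0.687761); state ← (V=0, rpm=0)
throttle_to(8285): rpm ← 8285
set_airspeed(52.1): V ← 52.1 m/s
throttle_to(8639): rpm ← 8639
adjust_throttle(-1594): rpm ← 8639 -1594 = 7045
adjust_airspeed(-5.55): V ← 52.1 -5.55 = 46.55 m/s
adjust_throttle(-1022): rpm ← 7045 -1022 = 6023
final state: V = 46.55 m/s, rpm = 6023 → n = rpm/60 = 100.383333 rev/s
target J* = 0.5068; solve J* = V/(n·D) for n: n = V/(J*·D) = 46.55/(0.5068 × 1.675) = 54.836316 rev/s
rpm = 60·n = 3290.178940

rpm = 3290.18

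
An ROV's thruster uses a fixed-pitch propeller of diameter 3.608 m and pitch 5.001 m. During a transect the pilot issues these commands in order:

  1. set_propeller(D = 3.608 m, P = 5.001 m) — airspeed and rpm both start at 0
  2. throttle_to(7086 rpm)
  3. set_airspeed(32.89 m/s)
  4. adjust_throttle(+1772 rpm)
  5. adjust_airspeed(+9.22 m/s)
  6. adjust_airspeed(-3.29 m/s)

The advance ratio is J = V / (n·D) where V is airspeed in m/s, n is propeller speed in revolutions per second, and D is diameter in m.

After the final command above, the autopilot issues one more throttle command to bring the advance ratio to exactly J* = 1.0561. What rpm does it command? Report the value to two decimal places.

rpm = 611.27

set_propeller: D = 3.608 m, P = 5.001 m (p = P/D = 1.386086); state ← (V=0, rpm=0)
throttle_to(7086): rpm ← 7086
set_airspeed(32.89): V ← 32.89 m/s
adjust_throttle(+1772): rpm ← 7086 +1772 = 8858
adjust_airspeed(+9.22): V ← 32.89 +9.22 = 42.11 m/s
adjust_airspeed(-3.29): V ← 42.11 -3.29 = 38.82 m/s
final state: V = 38.82 m/s, rpm = 8858 → n = rpm/60 = 147.633333 rev/s
target J* = 1.0561; solve J* = V/(n·D) for n: n = V/(J*·D) = 38.82/(1.0561 × 3.608) = 10.187883 rev/s
rpm = 60·n = 611.272995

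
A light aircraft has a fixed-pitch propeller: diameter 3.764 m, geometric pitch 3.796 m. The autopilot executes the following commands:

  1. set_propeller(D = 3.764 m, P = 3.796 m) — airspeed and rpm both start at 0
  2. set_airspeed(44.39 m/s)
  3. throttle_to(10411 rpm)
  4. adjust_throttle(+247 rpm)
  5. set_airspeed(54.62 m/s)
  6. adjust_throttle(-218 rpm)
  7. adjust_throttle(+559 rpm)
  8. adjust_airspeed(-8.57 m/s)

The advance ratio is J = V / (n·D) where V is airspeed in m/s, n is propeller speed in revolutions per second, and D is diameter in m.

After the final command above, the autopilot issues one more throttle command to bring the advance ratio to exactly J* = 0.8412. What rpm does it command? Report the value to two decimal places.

set_propeller: D = 3.764 m, P = 3.796 m (p = P/D = 1.008502); state ← (V=0, rpm=0)
set_airspeed(44.39): V ← 44.39 m/s
throttle_to(10411): rpm ← 10411
adjust_throttle(+247): rpm ← 10411 +247 = 10658
set_airspeed(54.62): V ← 54.62 m/s
adjust_throttle(-218): rpm ← 10658 -218 = 10440
adjust_throttle(+559): rpm ← 10440 +559 = 10999
adjust_airspeed(-8.57): V ← 54.62 -8.57 = 46.05 m/s
final state: V = 46.05 m/s, rpm = 10999 → n = rpm/60 = 183.316667 rev/s
target J* = 0.8412; solve J* = V/(n·D) for n: n = V/(J*·D) = 46.05/(0.8412 × 3.764) = 14.543896 rev/s
rpm = 60·n = 872.633751

rpm = 872.63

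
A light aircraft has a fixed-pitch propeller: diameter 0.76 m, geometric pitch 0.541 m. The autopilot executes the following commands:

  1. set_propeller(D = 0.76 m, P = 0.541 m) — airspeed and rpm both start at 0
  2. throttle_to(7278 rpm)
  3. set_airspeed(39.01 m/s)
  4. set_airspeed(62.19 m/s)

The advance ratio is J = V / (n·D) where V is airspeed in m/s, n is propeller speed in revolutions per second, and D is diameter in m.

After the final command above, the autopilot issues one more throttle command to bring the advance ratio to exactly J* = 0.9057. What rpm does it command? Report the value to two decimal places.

rpm = 5420.93

set_propeller: D = 0.76 m, P = 0.541 m (p = P/D = 0.711842); state ← (V=0, rpm=0)
throttle_to(7278): rpm ← 7278
set_airspeed(39.01): V ← 39.01 m/s
set_airspeed(62.19): V ← 62.19 m/s
final state: V = 62.19 m/s, rpm = 7278 → n = rpm/60 = 121.300000 rev/s
target J* = 0.9057; solve J* = V/(n·D) for n: n = V/(J*·D) = 62.19/(0.9057 × 0.76) = 90.348843 rev/s
rpm = 60·n = 5420.930597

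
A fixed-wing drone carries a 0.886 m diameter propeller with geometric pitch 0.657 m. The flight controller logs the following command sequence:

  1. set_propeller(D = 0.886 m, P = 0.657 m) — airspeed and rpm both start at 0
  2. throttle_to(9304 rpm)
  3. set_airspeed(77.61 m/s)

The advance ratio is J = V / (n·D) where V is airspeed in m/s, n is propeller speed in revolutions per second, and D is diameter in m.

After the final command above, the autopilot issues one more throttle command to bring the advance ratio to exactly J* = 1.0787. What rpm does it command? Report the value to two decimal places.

rpm = 4872.31

set_propeller: D = 0.886 m, P = 0.657 m (p = P/D = 0.741535); state ← (V=0, rpm=0)
throttle_to(9304): rpm ← 9304
set_airspeed(77.61): V ← 77.61 m/s
final state: V = 77.61 m/s, rpm = 9304 → n = rpm/60 = 155.066667 rev/s
target J* = 1.0787; solve J* = V/(n·D) for n: n = V/(J*·D) = 77.61/(1.0787 × 0.886) = 81.205096 rev/s
rpm = 60·n = 4872.305746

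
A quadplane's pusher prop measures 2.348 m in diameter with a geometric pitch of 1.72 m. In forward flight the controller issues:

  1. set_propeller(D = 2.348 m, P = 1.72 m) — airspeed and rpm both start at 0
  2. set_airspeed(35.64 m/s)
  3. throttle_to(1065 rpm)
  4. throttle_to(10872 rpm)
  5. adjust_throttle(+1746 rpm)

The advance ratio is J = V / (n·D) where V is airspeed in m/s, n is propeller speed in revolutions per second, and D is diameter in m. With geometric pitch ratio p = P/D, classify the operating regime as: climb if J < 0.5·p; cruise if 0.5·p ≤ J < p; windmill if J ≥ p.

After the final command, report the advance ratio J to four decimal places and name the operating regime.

set_propeller: D = 2.348 m, P = 1.72 m (p = P/D = 0.732538); state ← (V=0, rpm=0)
set_airspeed(35.64): V ← 35.64 m/s
throttle_to(1065): rpm ← 1065
throttle_to(10872): rpm ← 10872
adjust_throttle(+1746): rpm ← 10872 +1746 = 12618
final state: V = 35.64 m/s, rpm = 12618 → n = rpm/60 = 210.300000 rev/s
J = V / (n·D) = 35.64 / (210.300000 × 2.348) = 0.072177
regime bands: climb J<0.3663 | cruise [0.3663, 0.7325) | windmill J≥0.7325
J = 0.0722 → climb

J = 0.0722, regime = climb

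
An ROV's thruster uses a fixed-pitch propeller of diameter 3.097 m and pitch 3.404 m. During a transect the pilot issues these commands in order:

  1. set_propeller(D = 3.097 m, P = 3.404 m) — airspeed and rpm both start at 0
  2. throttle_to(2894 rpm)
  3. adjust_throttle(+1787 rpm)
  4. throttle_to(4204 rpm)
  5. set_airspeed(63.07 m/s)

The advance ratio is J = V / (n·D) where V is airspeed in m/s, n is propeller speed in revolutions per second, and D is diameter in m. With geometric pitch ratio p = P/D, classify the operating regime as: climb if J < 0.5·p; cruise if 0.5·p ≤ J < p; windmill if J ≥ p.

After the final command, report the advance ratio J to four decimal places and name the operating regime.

set_propeller: D = 3.097 m, P = 3.404 m (p = P/D = 1.099128); state ← (V=0, rpm=0)
throttle_to(2894): rpm ← 2894
adjust_throttle(+1787): rpm ← 2894 +1787 = 4681
throttle_to(4204): rpm ← 4204
set_airspeed(63.07): V ← 63.07 m/s
final state: V = 63.07 m/s, rpm = 4204 → n = rpm/60 = 70.066667 rev/s
J = V / (n·D) = 63.07 / (70.066667 × 3.097) = 0.290650
regime bands: climb J<0.5496 | cruise [0.5496, 1.0991) | windmill J≥1.0991
J = 0.2906 → climb

J = 0.2906, regime = climb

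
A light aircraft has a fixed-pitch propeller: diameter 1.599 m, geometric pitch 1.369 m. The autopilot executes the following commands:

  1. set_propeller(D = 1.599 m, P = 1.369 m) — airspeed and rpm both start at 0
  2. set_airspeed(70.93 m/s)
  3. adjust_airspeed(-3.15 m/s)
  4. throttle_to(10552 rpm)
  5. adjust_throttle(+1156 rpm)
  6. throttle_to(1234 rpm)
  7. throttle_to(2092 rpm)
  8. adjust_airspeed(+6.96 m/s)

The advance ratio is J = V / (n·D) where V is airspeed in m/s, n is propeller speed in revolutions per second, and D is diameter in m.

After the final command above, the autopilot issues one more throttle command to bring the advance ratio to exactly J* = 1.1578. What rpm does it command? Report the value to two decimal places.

rpm = 2422.27

set_propeller: D = 1.599 m, P = 1.369 m (p = P/D = 0.856160); state ← (V=0, rpm=0)
set_airspeed(70.93): V ← 70.93 m/s
adjust_airspeed(-3.15): V ← 70.93 -3.15 = 67.78 m/s
throttle_to(10552): rpm ← 10552
adjust_throttle(+1156): rpm ← 10552 +1156 = 11708
throttle_to(1234): rpm ← 1234
throttle_to(2092): rpm ← 2092
adjust_airspeed(+6.96): V ← 67.78 +6.96 = 74.74 m/s
final state: V = 74.74 m/s, rpm = 2092 → n = rpm/60 = 34.866667 rev/s
target J* = 1.1578; solve J* = V/(n·D) for n: n = V/(J*·D) = 74.74/(1.1578 × 1.599) = 40.371147 rev/s
rpm = 60·n = 2422.268798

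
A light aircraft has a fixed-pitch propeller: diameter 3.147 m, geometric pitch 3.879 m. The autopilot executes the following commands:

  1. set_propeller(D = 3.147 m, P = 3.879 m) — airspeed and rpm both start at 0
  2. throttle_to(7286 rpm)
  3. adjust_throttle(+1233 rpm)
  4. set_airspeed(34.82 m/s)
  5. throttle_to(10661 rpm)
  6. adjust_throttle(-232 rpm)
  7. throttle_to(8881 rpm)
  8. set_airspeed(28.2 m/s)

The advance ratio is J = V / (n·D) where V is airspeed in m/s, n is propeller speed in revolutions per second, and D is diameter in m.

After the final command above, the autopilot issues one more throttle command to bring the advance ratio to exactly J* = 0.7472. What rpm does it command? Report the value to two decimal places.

rpm = 719.56

set_propeller: D = 3.147 m, P = 3.879 m (p = P/D = 1.232602); state ← (V=0, rpm=0)
throttle_to(7286): rpm ← 7286
adjust_throttle(+1233): rpm ← 7286 +1233 = 8519
set_airspeed(34.82): V ← 34.82 m/s
throttle_to(10661): rpm ← 10661
adjust_throttle(-232): rpm ← 10661 -232 = 10429
throttle_to(8881): rpm ← 8881
set_airspeed(28.2): V ← 28.2 m/s
final state: V = 28.2 m/s, rpm = 8881 → n = rpm/60 = 148.016667 rev/s
target J* = 0.7472; solve J* = V/(n·D) for n: n = V/(J*·D) = 28.2/(0.7472 × 3.147) = 11.992659 rev/s
rpm = 60·n = 719.559568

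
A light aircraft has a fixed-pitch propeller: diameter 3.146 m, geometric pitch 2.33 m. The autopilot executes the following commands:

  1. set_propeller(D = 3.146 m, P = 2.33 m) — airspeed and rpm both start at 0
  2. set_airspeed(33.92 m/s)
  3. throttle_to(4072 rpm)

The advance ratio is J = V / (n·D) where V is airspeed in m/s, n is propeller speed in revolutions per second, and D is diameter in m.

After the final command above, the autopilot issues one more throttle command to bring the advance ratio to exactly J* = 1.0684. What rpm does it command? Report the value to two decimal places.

set_propeller: D = 3.146 m, P = 2.33 m (p = P/D = 0.740623); state ← (V=0, rpm=0)
set_airspeed(33.92): V ← 33.92 m/s
throttle_to(4072): rpm ← 4072
final state: V = 33.92 m/s, rpm = 4072 → n = rpm/60 = 67.866667 rev/s
target J* = 1.0684; solve J* = V/(n·D) for n: n = V/(J*·D) = 33.92/(1.0684 × 3.146) = 10.091675 rev/s
rpm = 60·n = 605.500486

rpm = 605.50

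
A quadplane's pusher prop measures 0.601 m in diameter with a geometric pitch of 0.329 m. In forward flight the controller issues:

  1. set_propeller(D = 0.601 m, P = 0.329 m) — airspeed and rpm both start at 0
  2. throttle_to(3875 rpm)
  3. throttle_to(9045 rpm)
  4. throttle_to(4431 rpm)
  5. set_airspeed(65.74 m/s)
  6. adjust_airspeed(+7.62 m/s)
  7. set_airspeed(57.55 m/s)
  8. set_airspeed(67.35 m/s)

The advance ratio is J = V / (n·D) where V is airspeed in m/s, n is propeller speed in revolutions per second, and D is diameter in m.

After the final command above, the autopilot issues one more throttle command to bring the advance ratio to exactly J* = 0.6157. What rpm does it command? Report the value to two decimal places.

set_propeller: D = 0.601 m, P = 0.329 m (p = P/D = 0.547421); state ← (V=0, rpm=0)
throttle_to(3875): rpm ← 3875
throttle_to(9045): rpm ← 9045
throttle_to(4431): rpm ← 4431
set_airspeed(65.74): V ← 65.74 m/s
adjust_airspeed(+7.62): V ← 65.74 +7.62 = 73.36 m/s
set_airspeed(57.55): V ← 57.55 m/s
set_airspeed(67.35): V ← 67.35 m/s
final state: V = 67.35 m/s, rpm = 4431 → n = rpm/60 = 73.850000 rev/s
target J* = 0.6157; solve J* = V/(n·D) for n: n = V/(J*·D) = 67.35/(0.6157 × 0.601) = 182.009466 rev/s
rpm = 60·n = 10920.567934

rpm = 10920.57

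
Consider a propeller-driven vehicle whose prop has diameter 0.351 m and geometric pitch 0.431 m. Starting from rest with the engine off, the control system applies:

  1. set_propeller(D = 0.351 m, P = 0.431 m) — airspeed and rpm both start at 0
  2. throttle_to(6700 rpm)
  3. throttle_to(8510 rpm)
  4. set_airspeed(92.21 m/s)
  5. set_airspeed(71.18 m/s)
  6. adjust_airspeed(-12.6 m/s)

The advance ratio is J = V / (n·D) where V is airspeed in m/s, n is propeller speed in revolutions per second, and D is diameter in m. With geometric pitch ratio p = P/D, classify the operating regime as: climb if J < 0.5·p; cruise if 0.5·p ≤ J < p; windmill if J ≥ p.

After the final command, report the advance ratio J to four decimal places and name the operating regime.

set_propeller: D = 0.351 m, P = 0.431 m (p = P/D = 1.227920); state ← (V=0, rpm=0)
throttle_to(6700): rpm ← 6700
throttle_to(8510): rpm ← 8510
set_airspeed(92.21): V ← 92.21 m/s
set_airspeed(71.18): V ← 71.18 m/s
adjust_airspeed(-12.6): V ← 71.18 -12.6 = 58.58 m/s
final state: V = 58.58 m/s, rpm = 8510 → n = rpm/60 = 141.833333 rev/s
J = V / (n·D) = 58.58 / (141.833333 × 0.351) = 1.176695
regime bands: climb J<0.6140 | cruise [0.6140, 1.2279) | windmill J≥1.2279
J = 1.1767 → cruise

J = 1.1767, regime = cruise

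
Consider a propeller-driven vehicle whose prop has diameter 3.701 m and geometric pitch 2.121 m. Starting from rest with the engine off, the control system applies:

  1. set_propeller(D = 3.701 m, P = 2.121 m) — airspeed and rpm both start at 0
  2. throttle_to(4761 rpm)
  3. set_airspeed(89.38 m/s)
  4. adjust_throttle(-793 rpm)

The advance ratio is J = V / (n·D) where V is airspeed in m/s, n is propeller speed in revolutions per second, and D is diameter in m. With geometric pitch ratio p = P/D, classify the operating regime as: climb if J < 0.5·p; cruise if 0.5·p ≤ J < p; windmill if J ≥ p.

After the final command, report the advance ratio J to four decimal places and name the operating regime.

J = 0.3652, regime = cruise

set_propeller: D = 3.701 m, P = 2.121 m (p = P/D = 0.573088); state ← (V=0, rpm=0)
throttle_to(4761): rpm ← 4761
set_airspeed(89.38): V ← 89.38 m/s
adjust_throttle(-793): rpm ← 4761 -793 = 3968
final state: V = 89.38 m/s, rpm = 3968 → n = rpm/60 = 66.133333 rev/s
J = V / (n·D) = 89.38 / (66.133333 × 3.701) = 0.365175
regime bands: climb J<0.2865 | cruise [0.2865, 0.5731) | windmill J≥0.5731
J = 0.3652 → cruise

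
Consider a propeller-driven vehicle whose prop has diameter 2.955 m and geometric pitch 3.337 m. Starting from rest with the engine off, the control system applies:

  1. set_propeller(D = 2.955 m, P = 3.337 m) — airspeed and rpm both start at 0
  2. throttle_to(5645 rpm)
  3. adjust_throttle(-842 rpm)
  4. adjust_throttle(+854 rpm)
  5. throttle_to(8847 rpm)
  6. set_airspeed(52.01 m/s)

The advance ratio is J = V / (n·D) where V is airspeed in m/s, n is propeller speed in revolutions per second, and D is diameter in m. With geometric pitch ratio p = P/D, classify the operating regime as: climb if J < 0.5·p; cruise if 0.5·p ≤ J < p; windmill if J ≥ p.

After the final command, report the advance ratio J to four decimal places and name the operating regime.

set_propeller: D = 2.955 m, P = 3.337 m (p = P/D = 1.129272); state ← (V=0, rpm=0)
throttle_to(5645): rpm ← 5645
adjust_throttle(-842): rpm ← 5645 -842 = 4803
adjust_throttle(+854): rpm ← 4803 +854 = 5657
throttle_to(8847): rpm ← 8847
set_airspeed(52.01): V ← 52.01 m/s
final state: V = 52.01 m/s, rpm = 8847 → n = rpm/60 = 147.450000 rev/s
J = V / (n·D) = 52.01 / (147.450000 × 2.955) = 0.119367
regime bands: climb J<0.5646 | cruise [0.5646, 1.1293) | windmill J≥1.1293
J = 0.1194 → climb

J = 0.1194, regime = climb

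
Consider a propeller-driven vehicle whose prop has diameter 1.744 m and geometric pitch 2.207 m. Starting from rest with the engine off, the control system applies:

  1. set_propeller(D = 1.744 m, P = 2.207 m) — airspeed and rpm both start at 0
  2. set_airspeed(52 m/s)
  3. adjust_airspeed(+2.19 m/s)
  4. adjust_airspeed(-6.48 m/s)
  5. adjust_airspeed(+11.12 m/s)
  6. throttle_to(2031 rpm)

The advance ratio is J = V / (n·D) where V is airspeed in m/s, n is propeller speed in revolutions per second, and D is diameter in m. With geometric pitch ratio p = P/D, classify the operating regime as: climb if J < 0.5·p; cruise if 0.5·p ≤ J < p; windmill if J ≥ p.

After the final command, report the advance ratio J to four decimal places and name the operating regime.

set_propeller: D = 1.744 m, P = 2.207 m (p = P/D = 1.265482); state ← (V=0, rpm=0)
set_airspeed(52): V ← 52 m/s
adjust_airspeed(+2.19): V ← 52 +2.19 = 54.19 m/s
adjust_airspeed(-6.48): V ← 54.19 -6.48 = 47.71 m/s
adjust_airspeed(+11.12): V ← 47.71 +11.12 = 58.83 m/s
throttle_to(2031): rpm ← 2031
final state: V = 58.83 m/s, rpm = 2031 → n = rpm/60 = 33.850000 rev/s
J = V / (n·D) = 58.83 / (33.850000 × 1.744) = 0.996538
regime bands: climb J<0.6327 | cruise [0.6327, 1.2655) | windmill J≥1.2655
J = 0.9965 → cruise

J = 0.9965, regime = cruise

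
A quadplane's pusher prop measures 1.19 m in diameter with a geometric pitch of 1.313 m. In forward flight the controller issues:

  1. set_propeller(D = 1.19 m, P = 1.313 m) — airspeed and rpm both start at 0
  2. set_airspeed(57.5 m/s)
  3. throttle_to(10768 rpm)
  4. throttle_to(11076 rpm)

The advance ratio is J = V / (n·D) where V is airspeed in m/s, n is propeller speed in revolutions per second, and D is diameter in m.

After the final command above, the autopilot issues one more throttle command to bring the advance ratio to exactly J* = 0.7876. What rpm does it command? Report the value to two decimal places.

rpm = 3681.01

set_propeller: D = 1.19 m, P = 1.313 m (p = P/D = 1.103361); state ← (V=0, rpm=0)
set_airspeed(57.5): V ← 57.5 m/s
throttle_to(10768): rpm ← 10768
throttle_to(11076): rpm ← 11076
final state: V = 57.5 m/s, rpm = 11076 → n = rpm/60 = 184.600000 rev/s
target J* = 0.7876; solve J* = V/(n·D) for n: n = V/(J*·D) = 57.5/(0.7876 × 1.19) = 61.350086 rev/s
rpm = 60·n = 3681.005160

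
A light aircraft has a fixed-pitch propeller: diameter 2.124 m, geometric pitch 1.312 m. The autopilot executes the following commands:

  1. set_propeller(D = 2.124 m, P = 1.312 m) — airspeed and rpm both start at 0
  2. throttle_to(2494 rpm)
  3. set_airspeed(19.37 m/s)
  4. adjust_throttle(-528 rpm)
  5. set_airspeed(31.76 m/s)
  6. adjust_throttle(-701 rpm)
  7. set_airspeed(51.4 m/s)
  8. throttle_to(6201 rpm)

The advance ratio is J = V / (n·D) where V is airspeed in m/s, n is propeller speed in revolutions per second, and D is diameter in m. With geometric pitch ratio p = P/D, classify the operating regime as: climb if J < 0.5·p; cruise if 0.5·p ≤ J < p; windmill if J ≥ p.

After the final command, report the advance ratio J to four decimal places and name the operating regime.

set_propeller: D = 2.124 m, P = 1.312 m (p = P/D = 0.617702); state ← (V=0, rpm=0)
throttle_to(2494): rpm ← 2494
set_airspeed(19.37): V ← 19.37 m/s
adjust_throttle(-528): rpm ← 2494 -528 = 1966
set_airspeed(31.76): V ← 31.76 m/s
adjust_throttle(-701): rpm ← 1966 -701 = 1265
set_airspeed(51.4): V ← 51.4 m/s
throttle_to(6201): rpm ← 6201
final state: V = 51.4 m/s, rpm = 6201 → n = rpm/60 = 103.350000 rev/s
J = V / (n·D) = 51.4 / (103.350000 × 2.124) = 0.234152
regime bands: climb J<0.3089 | cruise [0.3089, 0.6177) | windmill J≥0.6177
J = 0.2342 → climb

J = 0.2342, regime = climb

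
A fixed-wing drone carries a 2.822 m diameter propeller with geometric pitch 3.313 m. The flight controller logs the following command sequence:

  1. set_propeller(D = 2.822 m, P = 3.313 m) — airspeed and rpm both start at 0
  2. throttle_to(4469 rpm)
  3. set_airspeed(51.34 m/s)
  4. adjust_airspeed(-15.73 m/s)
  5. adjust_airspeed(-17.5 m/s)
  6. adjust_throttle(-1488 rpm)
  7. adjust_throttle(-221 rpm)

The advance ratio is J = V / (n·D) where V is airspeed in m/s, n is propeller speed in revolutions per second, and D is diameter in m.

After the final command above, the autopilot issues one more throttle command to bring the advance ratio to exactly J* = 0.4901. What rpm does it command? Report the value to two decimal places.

set_propeller: D = 2.822 m, P = 3.313 m (p = P/D = 1.173990); state ← (V=0, rpm=0)
throttle_to(4469): rpm ← 4469
set_airspeed(51.34): V ← 51.34 m/s
adjust_airspeed(-15.73): V ← 51.34 -15.73 = 35.61 m/s
adjust_airspeed(-17.5): V ← 35.61 -17.5 = 18.11 m/s
adjust_throttle(-1488): rpm ← 4469 -1488 = 2981
adjust_throttle(-221): rpm ← 2981 -221 = 2760
final state: V = 18.11 m/s, rpm = 2760 → n = rpm/60 = 46.000000 rev/s
target J* = 0.4901; solve J* = V/(n·D) for n: n = V/(J*·D) = 18.11/(0.4901 × 2.822) = 13.094133 rev/s
rpm = 60·n = 785.647963

rpm = 785.65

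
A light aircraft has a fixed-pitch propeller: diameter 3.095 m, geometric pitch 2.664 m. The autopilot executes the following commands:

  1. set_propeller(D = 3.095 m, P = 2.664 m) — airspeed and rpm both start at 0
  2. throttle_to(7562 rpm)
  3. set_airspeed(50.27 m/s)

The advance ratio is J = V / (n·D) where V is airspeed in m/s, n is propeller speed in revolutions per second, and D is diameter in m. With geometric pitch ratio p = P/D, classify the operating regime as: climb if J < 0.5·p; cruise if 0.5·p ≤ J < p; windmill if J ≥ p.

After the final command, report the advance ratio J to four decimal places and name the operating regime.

set_propeller: D = 3.095 m, P = 2.664 m (p = P/D = 0.860743); state ← (V=0, rpm=0)
throttle_to(7562): rpm ← 7562
set_airspeed(50.27): V ← 50.27 m/s
final state: V = 50.27 m/s, rpm = 7562 → n = rpm/60 = 126.033333 rev/s
J = V / (n·D) = 50.27 / (126.033333 × 3.095) = 0.128873
regime bands: climb J<0.4304 | cruise [0.4304, 0.8607) | windmill J≥0.8607
J = 0.1289 → climb

J = 0.1289, regime = climb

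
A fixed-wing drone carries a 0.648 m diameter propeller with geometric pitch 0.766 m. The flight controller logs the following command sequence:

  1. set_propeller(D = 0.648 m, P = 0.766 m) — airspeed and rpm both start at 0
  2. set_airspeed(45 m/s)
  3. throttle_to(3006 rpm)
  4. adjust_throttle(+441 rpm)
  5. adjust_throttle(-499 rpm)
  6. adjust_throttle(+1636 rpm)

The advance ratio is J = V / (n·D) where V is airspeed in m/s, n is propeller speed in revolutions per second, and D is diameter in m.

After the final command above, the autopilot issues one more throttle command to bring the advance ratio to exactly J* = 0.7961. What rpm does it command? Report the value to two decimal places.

rpm = 5233.85

set_propeller: D = 0.648 m, P = 0.766 m (p = P/D = 1.182099); state ← (V=0, rpm=0)
set_airspeed(45): V ← 45 m/s
throttle_to(3006): rpm ← 3006
adjust_throttle(+441): rpm ← 3006 +441 = 3447
adjust_throttle(-499): rpm ← 3447 -499 = 2948
adjust_throttle(+1636): rpm ← 2948 +1636 = 4584
final state: V = 45 m/s, rpm = 4584 → n = rpm/60 = 76.400000 rev/s
target J* = 0.7961; solve J* = V/(n·D) for n: n = V/(J*·D) = 45/(0.7961 × 0.648) = 87.230806 rev/s
rpm = 60·n = 5233.848344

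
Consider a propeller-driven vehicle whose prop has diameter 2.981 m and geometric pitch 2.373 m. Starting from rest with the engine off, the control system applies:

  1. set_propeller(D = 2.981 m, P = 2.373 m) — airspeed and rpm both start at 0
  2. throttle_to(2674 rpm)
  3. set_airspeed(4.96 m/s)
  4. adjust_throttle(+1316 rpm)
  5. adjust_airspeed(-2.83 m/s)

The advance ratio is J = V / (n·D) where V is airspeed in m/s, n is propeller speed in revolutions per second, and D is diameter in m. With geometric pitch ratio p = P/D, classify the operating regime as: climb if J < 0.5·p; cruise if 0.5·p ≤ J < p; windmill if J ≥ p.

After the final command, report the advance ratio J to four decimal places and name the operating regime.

J = 0.0107, regime = climb

set_propeller: D = 2.981 m, P = 2.373 m (p = P/D = 0.796042); state ← (V=0, rpm=0)
throttle_to(2674): rpm ← 2674
set_airspeed(4.96): V ← 4.96 m/s
adjust_throttle(+1316): rpm ← 2674 +1316 = 3990
adjust_airspeed(-2.83): V ← 4.96 -2.83 = 2.13 m/s
final state: V = 2.13 m/s, rpm = 3990 → n = rpm/60 = 66.500000 rev/s
J = V / (n·D) = 2.13 / (66.500000 × 2.981) = 0.010745
regime bands: climb J<0.3980 | cruise [0.3980, 0.7960) | windmill J≥0.7960
J = 0.0107 → climb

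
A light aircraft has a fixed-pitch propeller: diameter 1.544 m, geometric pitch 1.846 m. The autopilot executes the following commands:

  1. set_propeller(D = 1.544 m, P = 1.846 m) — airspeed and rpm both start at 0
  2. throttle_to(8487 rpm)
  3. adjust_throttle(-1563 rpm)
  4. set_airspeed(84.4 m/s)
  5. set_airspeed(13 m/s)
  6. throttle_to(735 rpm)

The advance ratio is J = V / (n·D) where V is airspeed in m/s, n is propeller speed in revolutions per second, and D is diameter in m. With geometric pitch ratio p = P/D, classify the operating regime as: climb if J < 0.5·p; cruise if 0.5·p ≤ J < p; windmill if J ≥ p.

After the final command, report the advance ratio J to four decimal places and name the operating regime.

J = 0.6873, regime = cruise

set_propeller: D = 1.544 m, P = 1.846 m (p = P/D = 1.195596); state ← (V=0, rpm=0)
throttle_to(8487): rpm ← 8487
adjust_throttle(-1563): rpm ← 8487 -1563 = 6924
set_airspeed(84.4): V ← 84.4 m/s
set_airspeed(13): V ← 13 m/s
throttle_to(735): rpm ← 735
final state: V = 13 m/s, rpm = 735 → n = rpm/60 = 12.250000 rev/s
J = V / (n·D) = 13 / (12.250000 × 1.544) = 0.687322
regime bands: climb J<0.5978 | cruise [0.5978, 1.1956) | windmill J≥1.1956
J = 0.6873 → cruise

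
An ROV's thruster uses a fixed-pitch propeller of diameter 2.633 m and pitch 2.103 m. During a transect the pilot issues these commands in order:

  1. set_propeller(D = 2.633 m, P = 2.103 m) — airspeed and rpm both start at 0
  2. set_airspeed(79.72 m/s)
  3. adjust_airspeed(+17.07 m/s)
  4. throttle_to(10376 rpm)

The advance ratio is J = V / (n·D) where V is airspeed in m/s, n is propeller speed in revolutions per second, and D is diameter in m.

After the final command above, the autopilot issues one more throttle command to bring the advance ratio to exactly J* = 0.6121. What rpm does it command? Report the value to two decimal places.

set_propeller: D = 2.633 m, P = 2.103 m (p = P/D = 0.798709); state ← (V=0, rpm=0)
set_airspeed(79.72): V ← 79.72 m/s
adjust_airspeed(+17.07): V ← 79.72 +17.07 = 96.79 m/s
throttle_to(10376): rpm ← 10376
final state: V = 96.79 m/s, rpm = 10376 → n = rpm/60 = 172.933333 rev/s
target J* = 0.6121; solve J* = V/(n·D) for n: n = V/(J*·D) = 96.79/(0.6121 × 2.633) = 60.056117 rev/s
rpm = 60·n = 3603.367039

rpm = 3603.37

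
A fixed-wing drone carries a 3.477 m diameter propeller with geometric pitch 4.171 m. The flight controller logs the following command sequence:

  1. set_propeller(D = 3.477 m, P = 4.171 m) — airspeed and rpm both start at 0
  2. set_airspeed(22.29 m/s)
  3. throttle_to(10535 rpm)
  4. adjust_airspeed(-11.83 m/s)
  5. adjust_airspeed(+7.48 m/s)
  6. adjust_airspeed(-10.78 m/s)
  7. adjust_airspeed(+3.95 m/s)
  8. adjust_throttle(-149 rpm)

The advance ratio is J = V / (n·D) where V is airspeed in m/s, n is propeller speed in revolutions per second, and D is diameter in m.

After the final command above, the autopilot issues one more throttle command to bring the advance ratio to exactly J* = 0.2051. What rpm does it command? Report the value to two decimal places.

rpm = 934.75

set_propeller: D = 3.477 m, P = 4.171 m (p = P/D = 1.199597); state ← (V=0, rpm=0)
set_airspeed(22.29): V ← 22.29 m/s
throttle_to(10535): rpm ← 10535
adjust_airspeed(-11.83): V ← 22.29 -11.83 = 10.46 m/s
adjust_airspeed(+7.48): V ← 10.46 +7.48 = 17.94 m/s
adjust_airspeed(-10.78): V ← 17.94 -10.78 = 7.16 m/s
adjust_airspeed(+3.95): V ← 7.16 +3.95 = 11.11 m/s
adjust_throttle(-149): rpm ← 10535 -149 = 10386
final state: V = 11.11 m/s, rpm = 10386 → n = rpm/60 = 173.100000 rev/s
target J* = 0.2051; solve J* = V/(n·D) for n: n = V/(J*·D) = 11.11/(0.2051 × 3.477) = 15.579148 rev/s
rpm = 60·n = 934.748890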